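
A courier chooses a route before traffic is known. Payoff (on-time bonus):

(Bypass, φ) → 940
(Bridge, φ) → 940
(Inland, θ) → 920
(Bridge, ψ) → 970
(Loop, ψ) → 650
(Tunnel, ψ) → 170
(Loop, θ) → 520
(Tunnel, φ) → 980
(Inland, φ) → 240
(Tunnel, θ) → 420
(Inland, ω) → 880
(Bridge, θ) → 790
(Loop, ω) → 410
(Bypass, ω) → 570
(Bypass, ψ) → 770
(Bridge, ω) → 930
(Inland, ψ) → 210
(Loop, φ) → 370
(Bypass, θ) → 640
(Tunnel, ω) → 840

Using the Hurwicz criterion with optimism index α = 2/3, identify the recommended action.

Loop: 2/3·650 + 1/3·370 = 1670/3
Bypass: 2/3·940 + 1/3·570 = 2450/3
Inland: 2/3·920 + 1/3·210 = 2050/3
Tunnel: 2/3·980 + 1/3·170 = 710
Bridge: 2/3·970 + 1/3·790 = 910
Highest Hurwicz score = 910 → Bridge.

Bridge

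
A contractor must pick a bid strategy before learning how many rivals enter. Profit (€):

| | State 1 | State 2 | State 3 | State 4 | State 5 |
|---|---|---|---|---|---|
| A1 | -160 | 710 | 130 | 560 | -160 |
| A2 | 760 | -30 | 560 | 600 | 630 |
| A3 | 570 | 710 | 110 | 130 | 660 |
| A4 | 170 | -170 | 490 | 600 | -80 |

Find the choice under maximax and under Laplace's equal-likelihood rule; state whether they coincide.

Row maxima: A1=710, A2=760, A3=710, A4=600
Best best-case = 760 → A2.
Row averages: A1=216, A2=504, A3=436, A4=202
Highest average = 504 → A2.

maximax → A2; laplace → A2 (agree)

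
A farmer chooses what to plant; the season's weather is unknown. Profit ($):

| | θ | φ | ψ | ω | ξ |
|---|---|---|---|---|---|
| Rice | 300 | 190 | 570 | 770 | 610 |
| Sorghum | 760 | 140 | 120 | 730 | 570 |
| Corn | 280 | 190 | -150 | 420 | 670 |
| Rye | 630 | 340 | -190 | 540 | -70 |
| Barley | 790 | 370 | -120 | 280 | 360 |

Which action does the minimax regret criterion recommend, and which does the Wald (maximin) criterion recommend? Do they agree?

Column bests: θ=790, φ=370, ψ=570, ω=770, ξ=670.
Rice regrets: 490, 180, 0, 0, 60 → max 490
Sorghum regrets: 30, 230, 450, 40, 100 → max 450
Corn regrets: 510, 180, 720, 350, 0 → max 720
Rye regrets: 160, 30, 760, 230, 740 → max 760
Barley regrets: 0, 0, 690, 490, 310 → max 690
Smallest max regret = 450 → Sorghum.
Row minima: Rice=190, Sorghum=120, Corn=-150, Rye=-190, Barley=-120
Best worst-case = 190 → Rice.

minimax regret → Sorghum; maximin → Rice (disagree)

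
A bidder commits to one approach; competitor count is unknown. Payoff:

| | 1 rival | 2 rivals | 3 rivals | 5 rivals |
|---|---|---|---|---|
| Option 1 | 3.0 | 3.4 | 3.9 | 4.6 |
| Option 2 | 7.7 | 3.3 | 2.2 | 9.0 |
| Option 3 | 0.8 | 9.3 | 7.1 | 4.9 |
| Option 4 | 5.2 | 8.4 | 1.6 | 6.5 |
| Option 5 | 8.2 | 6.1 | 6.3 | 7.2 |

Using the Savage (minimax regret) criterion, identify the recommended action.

Column bests: 1 rival=8.2, 2 rivals=9.3, 3 rivals=7.1, 5 rivals=9.0.
Option 1 regrets: 5.2, 5.9, 3.2, 4.4 → max 5.9
Option 2 regrets: 0.5, 6.0, 4.9, 0.0 → max 6.0
Option 3 regrets: 7.4, 0.0, 0.0, 4.1 → max 7.4
Option 4 regrets: 3.0, 0.9, 5.5, 2.5 → max 5.5
Option 5 regrets: 0.0, 3.2, 0.8, 1.8 → max 3.2
Smallest max regret = 3.2 → Option 5.

Option 5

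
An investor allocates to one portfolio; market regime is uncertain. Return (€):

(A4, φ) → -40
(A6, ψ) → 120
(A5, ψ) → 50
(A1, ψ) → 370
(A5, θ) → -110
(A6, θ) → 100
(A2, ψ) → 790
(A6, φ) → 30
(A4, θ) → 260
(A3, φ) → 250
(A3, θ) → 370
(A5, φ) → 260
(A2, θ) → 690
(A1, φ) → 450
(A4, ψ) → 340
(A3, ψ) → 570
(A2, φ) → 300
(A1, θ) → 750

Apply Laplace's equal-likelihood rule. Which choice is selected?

Row averages: A1=1570/3, A2=1780/3, A3=1190/3, A4=560/3, A5=200/3, A6=250/3
Highest average = 1780/3 → A2.

A2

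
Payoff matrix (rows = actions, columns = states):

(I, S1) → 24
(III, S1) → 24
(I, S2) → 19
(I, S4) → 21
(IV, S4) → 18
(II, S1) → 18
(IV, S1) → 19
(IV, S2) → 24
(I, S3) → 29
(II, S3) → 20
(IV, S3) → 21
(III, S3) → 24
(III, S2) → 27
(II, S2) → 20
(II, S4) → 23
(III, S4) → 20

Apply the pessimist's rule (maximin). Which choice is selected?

III

Row minima: I=19, II=18, III=20, IV=18
Best worst-case = 20 → III.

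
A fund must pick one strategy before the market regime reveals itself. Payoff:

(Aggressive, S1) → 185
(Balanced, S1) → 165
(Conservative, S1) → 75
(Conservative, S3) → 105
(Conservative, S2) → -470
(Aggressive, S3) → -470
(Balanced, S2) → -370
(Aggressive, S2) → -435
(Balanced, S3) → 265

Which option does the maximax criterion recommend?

Balanced

Row maxima: Conservative=105, Balanced=265, Aggressive=185
Best best-case = 265 → Balanced.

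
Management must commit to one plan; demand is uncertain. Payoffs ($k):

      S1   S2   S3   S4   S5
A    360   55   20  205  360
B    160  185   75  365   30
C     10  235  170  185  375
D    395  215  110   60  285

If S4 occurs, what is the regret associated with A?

160

Best payoff under S4 is 365.
Regret = 365 − 205 = 160.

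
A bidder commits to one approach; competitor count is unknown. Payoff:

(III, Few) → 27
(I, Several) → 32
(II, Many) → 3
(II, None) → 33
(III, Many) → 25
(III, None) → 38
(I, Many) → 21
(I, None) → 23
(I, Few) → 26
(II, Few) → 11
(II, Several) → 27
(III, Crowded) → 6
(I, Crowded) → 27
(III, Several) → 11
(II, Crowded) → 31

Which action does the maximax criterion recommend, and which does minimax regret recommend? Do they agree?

Row maxima: I=32, II=33, III=38
Best best-case = 38 → III.
Column bests: None=38, Few=27, Several=32, Many=25, Crowded=31.
I regrets: 15, 1, 0, 4, 4 → max 15
II regrets: 5, 16, 5, 22, 0 → max 22
III regrets: 0, 0, 21, 0, 25 → max 25
Smallest max regret = 15 → I.

maximax → III; minimax regret → I (disagree)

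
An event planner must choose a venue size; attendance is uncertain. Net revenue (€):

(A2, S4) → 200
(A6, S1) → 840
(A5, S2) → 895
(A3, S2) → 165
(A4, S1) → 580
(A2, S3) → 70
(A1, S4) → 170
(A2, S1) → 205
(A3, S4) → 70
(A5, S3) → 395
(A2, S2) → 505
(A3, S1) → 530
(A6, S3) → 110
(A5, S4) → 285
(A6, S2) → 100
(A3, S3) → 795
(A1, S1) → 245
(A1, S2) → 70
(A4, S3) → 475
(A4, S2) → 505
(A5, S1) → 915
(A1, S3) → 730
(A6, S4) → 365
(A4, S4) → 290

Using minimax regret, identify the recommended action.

A4

Column bests: S1=915, S2=895, S3=795, S4=365.
A1 regrets: 670, 825, 65, 195 → max 825
A2 regrets: 710, 390, 725, 165 → max 725
A3 regrets: 385, 730, 0, 295 → max 730
A4 regrets: 335, 390, 320, 75 → max 390
A5 regrets: 0, 0, 400, 80 → max 400
A6 regrets: 75, 795, 685, 0 → max 795
Smallest max regret = 390 → A4.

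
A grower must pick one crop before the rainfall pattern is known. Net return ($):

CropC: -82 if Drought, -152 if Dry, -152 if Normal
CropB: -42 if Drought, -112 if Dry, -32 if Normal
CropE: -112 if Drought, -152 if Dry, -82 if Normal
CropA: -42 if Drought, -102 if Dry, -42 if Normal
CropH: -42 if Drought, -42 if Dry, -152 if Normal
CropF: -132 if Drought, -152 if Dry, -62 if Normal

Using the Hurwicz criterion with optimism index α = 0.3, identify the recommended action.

CropC: 0.3·(-82) + 0.7·(-152) = -131
CropB: 0.3·(-32) + 0.7·(-112) = -88
CropE: 0.3·(-82) + 0.7·(-152) = -131
CropA: 0.3·(-42) + 0.7·(-102) = -84
CropH: 0.3·(-42) + 0.7·(-152) = -119
CropF: 0.3·(-62) + 0.7·(-152) = -125
Highest Hurwicz score = -84 → CropA.

CropA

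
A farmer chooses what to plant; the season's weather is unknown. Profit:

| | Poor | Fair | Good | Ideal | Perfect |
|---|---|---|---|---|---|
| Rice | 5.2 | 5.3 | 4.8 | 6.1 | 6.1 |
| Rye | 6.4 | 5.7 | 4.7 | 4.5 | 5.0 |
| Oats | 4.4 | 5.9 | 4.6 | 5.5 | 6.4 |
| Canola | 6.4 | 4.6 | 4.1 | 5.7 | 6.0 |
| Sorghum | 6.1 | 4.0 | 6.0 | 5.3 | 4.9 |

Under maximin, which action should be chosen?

Rice

Row minima: Rice=4.8, Rye=4.5, Oats=4.4, Canola=4.1, Sorghum=4.0
Best worst-case = 4.8 → Rice.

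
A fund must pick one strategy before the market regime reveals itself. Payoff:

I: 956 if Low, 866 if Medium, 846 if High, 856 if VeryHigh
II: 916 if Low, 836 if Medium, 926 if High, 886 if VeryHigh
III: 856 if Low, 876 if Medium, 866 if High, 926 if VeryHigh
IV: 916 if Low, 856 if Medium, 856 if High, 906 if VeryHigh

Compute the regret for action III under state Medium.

0

Best payoff under Medium is 876.
Regret = 876 − 876 = 0.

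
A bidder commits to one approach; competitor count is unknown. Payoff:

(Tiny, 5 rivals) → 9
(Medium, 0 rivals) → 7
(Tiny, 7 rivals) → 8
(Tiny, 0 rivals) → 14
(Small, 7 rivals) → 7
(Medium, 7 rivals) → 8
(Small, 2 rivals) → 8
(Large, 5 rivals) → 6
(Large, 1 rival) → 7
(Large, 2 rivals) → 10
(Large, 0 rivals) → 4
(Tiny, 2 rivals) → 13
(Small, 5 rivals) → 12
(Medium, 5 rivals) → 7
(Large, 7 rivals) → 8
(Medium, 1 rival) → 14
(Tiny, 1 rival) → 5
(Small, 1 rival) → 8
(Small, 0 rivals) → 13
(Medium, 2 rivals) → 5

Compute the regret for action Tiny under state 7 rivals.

Best payoff under 7 rivals is 8.
Regret = 8 − 8 = 0.

0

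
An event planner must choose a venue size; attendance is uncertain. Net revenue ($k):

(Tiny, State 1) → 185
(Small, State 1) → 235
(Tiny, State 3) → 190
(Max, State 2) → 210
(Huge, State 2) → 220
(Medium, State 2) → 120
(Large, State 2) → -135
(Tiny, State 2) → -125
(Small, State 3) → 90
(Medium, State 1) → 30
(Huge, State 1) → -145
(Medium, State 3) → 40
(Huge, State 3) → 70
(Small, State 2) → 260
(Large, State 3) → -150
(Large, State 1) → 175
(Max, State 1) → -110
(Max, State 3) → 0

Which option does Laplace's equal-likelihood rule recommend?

Row averages: Tiny=250/3, Small=195, Medium=190/3, Large=-110/3, Huge=145/3, Max=100/3
Highest average = 195 → Small.

Small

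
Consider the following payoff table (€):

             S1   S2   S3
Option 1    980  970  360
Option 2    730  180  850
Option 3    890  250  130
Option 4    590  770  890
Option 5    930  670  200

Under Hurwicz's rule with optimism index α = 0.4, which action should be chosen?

Option 4

Option 1: 0.4·980 + 0.6·360 = 608
Option 2: 0.4·850 + 0.6·180 = 448
Option 3: 0.4·890 + 0.6·130 = 434
Option 4: 0.4·890 + 0.6·590 = 710
Option 5: 0.4·930 + 0.6·200 = 492
Highest Hurwicz score = 710 → Option 4.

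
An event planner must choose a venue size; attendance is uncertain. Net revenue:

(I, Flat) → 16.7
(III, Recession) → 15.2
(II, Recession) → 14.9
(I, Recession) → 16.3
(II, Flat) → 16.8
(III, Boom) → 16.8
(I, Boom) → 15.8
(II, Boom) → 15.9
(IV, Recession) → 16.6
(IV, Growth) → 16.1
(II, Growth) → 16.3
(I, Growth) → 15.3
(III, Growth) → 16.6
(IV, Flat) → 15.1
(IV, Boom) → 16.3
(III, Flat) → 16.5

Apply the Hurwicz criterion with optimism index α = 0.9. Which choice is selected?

I: 0.9·16.7 + 0.1·15.3 = 16.56
II: 0.9·16.8 + 0.1·14.9 = 16.61
III: 0.9·16.8 + 0.1·15.2 = 16.64
IV: 0.9·16.6 + 0.1·15.1 = 16.45
Highest Hurwicz score = 16.64 → III.

III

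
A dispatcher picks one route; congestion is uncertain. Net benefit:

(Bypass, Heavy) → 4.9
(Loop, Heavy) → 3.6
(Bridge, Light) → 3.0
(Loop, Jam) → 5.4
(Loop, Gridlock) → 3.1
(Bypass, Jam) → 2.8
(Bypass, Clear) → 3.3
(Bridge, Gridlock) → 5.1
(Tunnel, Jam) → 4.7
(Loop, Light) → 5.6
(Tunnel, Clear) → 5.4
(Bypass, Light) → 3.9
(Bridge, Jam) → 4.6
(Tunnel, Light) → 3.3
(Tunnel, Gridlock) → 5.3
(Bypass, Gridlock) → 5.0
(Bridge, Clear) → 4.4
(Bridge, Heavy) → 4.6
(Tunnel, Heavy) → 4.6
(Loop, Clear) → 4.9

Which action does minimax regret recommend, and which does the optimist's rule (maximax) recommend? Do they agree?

minimax regret → Loop; maximax → Loop (agree)

Column bests: Clear=5.4, Light=5.6, Heavy=4.9, Jam=5.4, Gridlock=5.3.
Bypass regrets: 2.1, 1.7, 0.0, 2.6, 0.3 → max 2.6
Bridge regrets: 1.0, 2.6, 0.3, 0.8, 0.2 → max 2.6
Tunnel regrets: 0.0, 2.3, 0.3, 0.7, 0.0 → max 2.3
Loop regrets: 0.5, 0.0, 1.3, 0.0, 2.2 → max 2.2
Smallest max regret = 2.2 → Loop.
Row maxima: Bypass=5.0, Bridge=5.1, Tunnel=5.4, Loop=5.6
Best best-case = 5.6 → Loop.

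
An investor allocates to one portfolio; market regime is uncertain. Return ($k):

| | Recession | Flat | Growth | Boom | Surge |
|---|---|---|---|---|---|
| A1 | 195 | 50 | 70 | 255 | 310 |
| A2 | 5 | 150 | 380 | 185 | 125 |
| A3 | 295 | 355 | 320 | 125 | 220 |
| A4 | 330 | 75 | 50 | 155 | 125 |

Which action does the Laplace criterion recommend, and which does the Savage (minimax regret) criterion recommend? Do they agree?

laplace → A3; minimax regret → A3 (agree)

Row averages: A1=176, A2=169, A3=263, A4=147
Highest average = 263 → A3.
Column bests: Recession=330, Flat=355, Growth=380, Boom=255, Surge=310.
A1 regrets: 135, 305, 310, 0, 0 → max 310
A2 regrets: 325, 205, 0, 70, 185 → max 325
A3 regrets: 35, 0, 60, 130, 90 → max 130
A4 regrets: 0, 280, 330, 100, 185 → max 330
Smallest max regret = 130 → A3.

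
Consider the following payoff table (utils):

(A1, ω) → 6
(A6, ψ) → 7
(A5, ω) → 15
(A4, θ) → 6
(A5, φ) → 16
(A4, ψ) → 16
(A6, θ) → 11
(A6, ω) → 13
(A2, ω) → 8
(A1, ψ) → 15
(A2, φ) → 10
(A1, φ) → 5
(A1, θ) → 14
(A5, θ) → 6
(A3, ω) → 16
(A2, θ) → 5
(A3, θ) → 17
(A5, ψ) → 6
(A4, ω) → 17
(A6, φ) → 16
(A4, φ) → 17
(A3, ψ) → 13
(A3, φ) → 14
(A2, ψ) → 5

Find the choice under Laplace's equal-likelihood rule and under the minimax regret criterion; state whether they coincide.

laplace → A3; minimax regret → A3 (agree)

Row averages: A1=10, A2=7, A3=15, A4=14, A5=10.75, A6=11.75
Highest average = 15 → A3.
Column bests: θ=17, φ=17, ψ=16, ω=17.
A1 regrets: 3, 12, 1, 11 → max 12
A2 regrets: 12, 7, 11, 9 → max 12
A3 regrets: 0, 3, 3, 1 → max 3
A4 regrets: 11, 0, 0, 0 → max 11
A5 regrets: 11, 1, 10, 2 → max 11
A6 regrets: 6, 1, 9, 4 → max 9
Smallest max regret = 3 → A3.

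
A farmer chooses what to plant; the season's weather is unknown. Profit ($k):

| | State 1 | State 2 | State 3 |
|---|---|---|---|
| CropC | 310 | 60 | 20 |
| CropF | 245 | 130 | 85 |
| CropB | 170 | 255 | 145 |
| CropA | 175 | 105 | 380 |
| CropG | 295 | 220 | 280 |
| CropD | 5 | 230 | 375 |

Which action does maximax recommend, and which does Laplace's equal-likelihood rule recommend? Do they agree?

maximax → CropA; laplace → CropG (disagree)

Row maxima: CropC=310, CropF=245, CropB=255, CropA=380, CropG=295, CropD=375
Best best-case = 380 → CropA.
Row averages: CropC=130, CropF=460/3, CropB=190, CropA=220, CropG=265, CropD=610/3
Highest average = 265 → CropG.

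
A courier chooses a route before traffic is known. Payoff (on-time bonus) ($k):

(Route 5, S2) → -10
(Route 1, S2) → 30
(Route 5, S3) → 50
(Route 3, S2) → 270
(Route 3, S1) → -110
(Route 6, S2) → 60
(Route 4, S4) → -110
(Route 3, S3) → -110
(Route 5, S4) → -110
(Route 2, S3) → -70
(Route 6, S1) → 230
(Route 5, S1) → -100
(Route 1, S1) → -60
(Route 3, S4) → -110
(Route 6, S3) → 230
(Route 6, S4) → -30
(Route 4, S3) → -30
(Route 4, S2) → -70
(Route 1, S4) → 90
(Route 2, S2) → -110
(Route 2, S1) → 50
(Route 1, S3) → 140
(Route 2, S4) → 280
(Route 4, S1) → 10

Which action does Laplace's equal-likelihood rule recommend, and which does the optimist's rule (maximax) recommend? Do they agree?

laplace → Route 6; maximax → Route 2 (disagree)

Row averages: Route 1=50, Route 2=37.5, Route 3=-15, Route 4=-50, Route 5=-42.5, Route 6=122.5
Highest average = 122.5 → Route 6.
Row maxima: Route 1=140, Route 2=280, Route 3=270, Route 4=10, Route 5=50, Route 6=230
Best best-case = 280 → Route 2.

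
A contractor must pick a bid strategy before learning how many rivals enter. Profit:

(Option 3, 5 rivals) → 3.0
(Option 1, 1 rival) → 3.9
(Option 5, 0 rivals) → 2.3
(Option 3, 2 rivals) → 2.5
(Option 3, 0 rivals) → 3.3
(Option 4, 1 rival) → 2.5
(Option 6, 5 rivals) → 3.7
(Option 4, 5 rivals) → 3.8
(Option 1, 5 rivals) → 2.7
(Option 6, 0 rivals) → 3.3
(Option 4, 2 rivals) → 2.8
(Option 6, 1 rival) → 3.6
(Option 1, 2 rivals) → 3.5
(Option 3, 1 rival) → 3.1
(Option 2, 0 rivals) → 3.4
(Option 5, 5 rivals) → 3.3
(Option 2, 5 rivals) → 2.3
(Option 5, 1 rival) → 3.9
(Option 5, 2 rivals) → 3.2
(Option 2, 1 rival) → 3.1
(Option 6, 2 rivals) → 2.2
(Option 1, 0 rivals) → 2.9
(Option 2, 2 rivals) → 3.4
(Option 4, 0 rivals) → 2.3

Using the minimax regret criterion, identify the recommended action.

Column bests: 0 rivals=3.4, 1 rival=3.9, 2 rivals=3.5, 5 rivals=3.8.
Option 1 regrets: 0.5, 0.0, 0.0, 1.1 → max 1.1
Option 2 regrets: 0.0, 0.8, 0.1, 1.5 → max 1.5
Option 3 regrets: 0.1, 0.8, 1.0, 0.8 → max 1.0
Option 4 regrets: 1.1, 1.4, 0.7, 0.0 → max 1.4
Option 5 regrets: 1.1, 0.0, 0.3, 0.5 → max 1.1
Option 6 regrets: 0.1, 0.3, 1.3, 0.1 → max 1.3
Smallest max regret = 1.0 → Option 3.

Option 3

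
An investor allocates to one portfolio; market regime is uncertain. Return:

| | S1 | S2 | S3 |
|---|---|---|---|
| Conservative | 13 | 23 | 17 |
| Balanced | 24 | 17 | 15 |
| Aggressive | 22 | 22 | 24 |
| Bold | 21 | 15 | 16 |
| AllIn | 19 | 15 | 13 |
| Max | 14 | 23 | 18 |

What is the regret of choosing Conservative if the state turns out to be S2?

0

Best payoff under S2 is 23.
Regret = 23 − 23 = 0.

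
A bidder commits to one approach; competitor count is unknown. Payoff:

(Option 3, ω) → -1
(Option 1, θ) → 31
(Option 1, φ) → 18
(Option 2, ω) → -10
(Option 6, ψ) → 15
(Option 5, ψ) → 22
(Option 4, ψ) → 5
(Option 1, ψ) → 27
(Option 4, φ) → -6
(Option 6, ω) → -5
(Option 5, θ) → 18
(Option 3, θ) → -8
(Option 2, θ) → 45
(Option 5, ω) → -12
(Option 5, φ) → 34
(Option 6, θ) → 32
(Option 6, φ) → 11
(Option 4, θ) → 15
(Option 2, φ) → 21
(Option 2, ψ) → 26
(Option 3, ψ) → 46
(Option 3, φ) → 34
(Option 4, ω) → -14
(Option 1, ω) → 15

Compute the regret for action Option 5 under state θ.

Best payoff under θ is 45.
Regret = 45 − 18 = 27.

27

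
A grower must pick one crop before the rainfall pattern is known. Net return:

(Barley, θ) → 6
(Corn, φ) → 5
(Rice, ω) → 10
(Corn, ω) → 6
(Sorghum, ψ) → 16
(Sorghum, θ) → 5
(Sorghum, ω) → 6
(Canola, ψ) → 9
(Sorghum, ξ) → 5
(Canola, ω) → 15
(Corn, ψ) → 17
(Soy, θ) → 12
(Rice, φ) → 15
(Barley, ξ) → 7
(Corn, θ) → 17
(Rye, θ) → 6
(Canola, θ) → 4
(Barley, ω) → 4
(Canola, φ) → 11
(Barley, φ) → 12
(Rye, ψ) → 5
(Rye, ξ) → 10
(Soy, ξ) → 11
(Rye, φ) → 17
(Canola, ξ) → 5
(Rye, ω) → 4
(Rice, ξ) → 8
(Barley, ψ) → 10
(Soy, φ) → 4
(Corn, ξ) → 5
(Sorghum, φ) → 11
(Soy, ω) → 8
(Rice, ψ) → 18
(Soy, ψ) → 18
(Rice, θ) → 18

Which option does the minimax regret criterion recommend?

Column bests: θ=18, φ=17, ψ=18, ω=15, ξ=11.
Soy regrets: 6, 13, 0, 7, 0 → max 13
Sorghum regrets: 13, 6, 2, 9, 6 → max 13
Canola regrets: 14, 6, 9, 0, 6 → max 14
Corn regrets: 1, 12, 1, 9, 6 → max 12
Rice regrets: 0, 2, 0, 5, 3 → max 5
Barley regrets: 12, 5, 8, 11, 4 → max 12
Rye regrets: 12, 0, 13, 11, 1 → max 13
Smallest max regret = 5 → Rice.

Rice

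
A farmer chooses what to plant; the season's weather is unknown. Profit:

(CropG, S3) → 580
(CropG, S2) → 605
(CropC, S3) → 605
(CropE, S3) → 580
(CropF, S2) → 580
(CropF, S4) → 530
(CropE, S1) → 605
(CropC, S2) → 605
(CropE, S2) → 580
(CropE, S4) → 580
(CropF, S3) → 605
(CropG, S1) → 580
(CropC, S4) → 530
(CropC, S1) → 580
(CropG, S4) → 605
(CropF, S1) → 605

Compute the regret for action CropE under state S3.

25

Best payoff under S3 is 605.
Regret = 605 − 580 = 25.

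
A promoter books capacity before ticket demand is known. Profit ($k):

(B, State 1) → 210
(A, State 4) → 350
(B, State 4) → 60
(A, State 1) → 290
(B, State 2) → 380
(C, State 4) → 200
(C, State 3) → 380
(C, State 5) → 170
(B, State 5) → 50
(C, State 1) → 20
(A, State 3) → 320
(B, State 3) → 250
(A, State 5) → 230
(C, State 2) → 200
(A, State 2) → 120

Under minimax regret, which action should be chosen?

Column bests: State 1=290, State 2=380, State 3=380, State 4=350, State 5=230.
A regrets: 0, 260, 60, 0, 0 → max 260
B regrets: 80, 0, 130, 290, 180 → max 290
C regrets: 270, 180, 0, 150, 60 → max 270
Smallest max regret = 260 → A.

A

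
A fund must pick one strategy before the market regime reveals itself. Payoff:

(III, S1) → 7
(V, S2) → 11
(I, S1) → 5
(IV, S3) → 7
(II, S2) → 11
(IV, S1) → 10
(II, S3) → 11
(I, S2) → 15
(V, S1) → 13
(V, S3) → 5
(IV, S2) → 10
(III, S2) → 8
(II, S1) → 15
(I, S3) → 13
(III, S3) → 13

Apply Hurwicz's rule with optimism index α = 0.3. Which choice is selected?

I: 0.3·15 + 0.7·5 = 8
II: 0.3·15 + 0.7·11 = 12.2
III: 0.3·13 + 0.7·7 = 8.8
IV: 0.3·10 + 0.7·7 = 7.9
V: 0.3·13 + 0.7·5 = 7.4
Highest Hurwicz score = 12.2 → II.

II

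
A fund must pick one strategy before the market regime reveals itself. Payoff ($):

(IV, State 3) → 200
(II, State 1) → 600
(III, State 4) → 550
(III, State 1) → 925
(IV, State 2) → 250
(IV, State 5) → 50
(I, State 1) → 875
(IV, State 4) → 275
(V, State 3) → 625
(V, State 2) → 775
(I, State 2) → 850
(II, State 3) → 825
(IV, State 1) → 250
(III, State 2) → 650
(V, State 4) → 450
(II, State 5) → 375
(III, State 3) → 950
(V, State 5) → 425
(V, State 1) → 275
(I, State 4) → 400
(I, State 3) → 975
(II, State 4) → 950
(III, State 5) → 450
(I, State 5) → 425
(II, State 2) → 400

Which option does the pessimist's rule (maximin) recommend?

Row minima: I=400, II=375, III=450, IV=50, V=275
Best worst-case = 450 → III.

III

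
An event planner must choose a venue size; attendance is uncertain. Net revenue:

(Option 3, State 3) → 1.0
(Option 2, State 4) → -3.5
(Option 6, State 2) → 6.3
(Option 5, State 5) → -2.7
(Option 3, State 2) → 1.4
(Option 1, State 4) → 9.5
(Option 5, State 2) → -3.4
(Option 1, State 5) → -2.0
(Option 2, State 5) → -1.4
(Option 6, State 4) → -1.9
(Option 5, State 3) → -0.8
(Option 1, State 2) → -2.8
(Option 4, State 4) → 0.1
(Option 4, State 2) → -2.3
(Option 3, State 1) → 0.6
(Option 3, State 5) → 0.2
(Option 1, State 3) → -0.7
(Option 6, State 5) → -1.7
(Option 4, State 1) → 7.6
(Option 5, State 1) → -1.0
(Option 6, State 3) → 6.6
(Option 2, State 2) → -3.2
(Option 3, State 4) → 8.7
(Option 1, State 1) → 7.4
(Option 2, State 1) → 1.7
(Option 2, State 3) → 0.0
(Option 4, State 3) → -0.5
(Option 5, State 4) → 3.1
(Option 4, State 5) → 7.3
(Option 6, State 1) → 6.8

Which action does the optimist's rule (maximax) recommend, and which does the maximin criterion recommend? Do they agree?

maximax → Option 1; maximin → Option 3 (disagree)

Row maxima: Option 1=9.5, Option 2=1.7, Option 3=8.7, Option 4=7.6, Option 5=3.1, Option 6=6.8
Best best-case = 9.5 → Option 1.
Row minima: Option 1=-2.8, Option 2=-3.5, Option 3=0.2, Option 4=-2.3, Option 5=-3.4, Option 6=-1.9
Best worst-case = 0.2 → Option 3.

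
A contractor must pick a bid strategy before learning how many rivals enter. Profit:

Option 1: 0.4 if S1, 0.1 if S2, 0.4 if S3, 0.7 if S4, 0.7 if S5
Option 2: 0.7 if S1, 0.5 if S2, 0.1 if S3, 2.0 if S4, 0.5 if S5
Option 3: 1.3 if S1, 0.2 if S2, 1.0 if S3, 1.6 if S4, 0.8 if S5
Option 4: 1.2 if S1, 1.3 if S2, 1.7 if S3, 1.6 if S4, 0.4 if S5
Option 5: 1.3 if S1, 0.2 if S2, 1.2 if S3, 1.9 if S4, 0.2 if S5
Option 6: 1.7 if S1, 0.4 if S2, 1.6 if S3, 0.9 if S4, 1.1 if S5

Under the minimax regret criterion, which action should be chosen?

Column bests: S1=1.7, S2=1.3, S3=1.7, S4=2.0, S5=1.1.
Option 1 regrets: 1.3, 1.2, 1.3, 1.3, 0.4 → max 1.3
Option 2 regrets: 1.0, 0.8, 1.6, 0.0, 0.6 → max 1.6
Option 3 regrets: 0.4, 1.1, 0.7, 0.4, 0.3 → max 1.1
Option 4 regrets: 0.5, 0.0, 0.0, 0.4, 0.7 → max 0.7
Option 5 regrets: 0.4, 1.1, 0.5, 0.1, 0.9 → max 1.1
Option 6 regrets: 0.0, 0.9, 0.1, 1.1, 0.0 → max 1.1
Smallest max regret = 0.7 → Option 4.

Option 4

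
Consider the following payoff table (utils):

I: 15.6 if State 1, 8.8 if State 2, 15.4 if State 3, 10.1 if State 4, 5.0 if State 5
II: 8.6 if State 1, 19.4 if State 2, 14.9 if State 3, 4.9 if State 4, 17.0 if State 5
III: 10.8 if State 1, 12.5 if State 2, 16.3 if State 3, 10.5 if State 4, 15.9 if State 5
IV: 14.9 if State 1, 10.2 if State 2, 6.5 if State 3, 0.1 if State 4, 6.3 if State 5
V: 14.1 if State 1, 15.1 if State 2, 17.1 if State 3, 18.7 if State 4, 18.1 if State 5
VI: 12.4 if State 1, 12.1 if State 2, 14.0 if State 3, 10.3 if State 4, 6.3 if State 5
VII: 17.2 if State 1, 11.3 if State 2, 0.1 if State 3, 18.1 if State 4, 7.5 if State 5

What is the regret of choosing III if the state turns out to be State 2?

Best payoff under State 2 is 19.4.
Regret = 19.4 − 12.5 = 6.9.

6.9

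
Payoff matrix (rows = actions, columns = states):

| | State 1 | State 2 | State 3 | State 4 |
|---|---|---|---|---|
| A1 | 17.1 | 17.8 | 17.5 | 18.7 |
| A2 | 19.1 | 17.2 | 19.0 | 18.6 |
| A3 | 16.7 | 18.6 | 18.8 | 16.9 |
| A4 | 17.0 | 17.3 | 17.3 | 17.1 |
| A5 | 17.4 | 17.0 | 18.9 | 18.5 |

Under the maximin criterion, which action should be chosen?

Row minima: A1=17.1, A2=17.2, A3=16.7, A4=17.0, A5=17.0
Best worst-case = 17.2 → A2.

A2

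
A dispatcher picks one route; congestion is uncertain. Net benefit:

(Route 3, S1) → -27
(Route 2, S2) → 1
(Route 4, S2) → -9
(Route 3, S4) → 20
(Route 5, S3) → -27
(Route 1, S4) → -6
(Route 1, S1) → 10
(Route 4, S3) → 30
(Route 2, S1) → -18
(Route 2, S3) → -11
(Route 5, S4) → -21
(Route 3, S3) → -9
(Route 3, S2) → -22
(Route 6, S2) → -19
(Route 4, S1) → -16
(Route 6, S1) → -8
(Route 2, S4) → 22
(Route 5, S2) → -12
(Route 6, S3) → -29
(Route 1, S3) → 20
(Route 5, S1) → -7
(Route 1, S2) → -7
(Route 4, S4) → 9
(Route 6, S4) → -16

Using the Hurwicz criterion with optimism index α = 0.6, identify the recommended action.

Route 4

Route 1: 0.6·20 + 0.4·(-7) = 9.2
Route 2: 0.6·22 + 0.4·(-18) = 6
Route 3: 0.6·20 + 0.4·(-27) = 1.2
Route 4: 0.6·30 + 0.4·(-16) = 11.6
Route 5: 0.6·(-7) + 0.4·(-27) = -15
Route 6: 0.6·(-8) + 0.4·(-29) = -16.4
Highest Hurwicz score = 11.6 → Route 4.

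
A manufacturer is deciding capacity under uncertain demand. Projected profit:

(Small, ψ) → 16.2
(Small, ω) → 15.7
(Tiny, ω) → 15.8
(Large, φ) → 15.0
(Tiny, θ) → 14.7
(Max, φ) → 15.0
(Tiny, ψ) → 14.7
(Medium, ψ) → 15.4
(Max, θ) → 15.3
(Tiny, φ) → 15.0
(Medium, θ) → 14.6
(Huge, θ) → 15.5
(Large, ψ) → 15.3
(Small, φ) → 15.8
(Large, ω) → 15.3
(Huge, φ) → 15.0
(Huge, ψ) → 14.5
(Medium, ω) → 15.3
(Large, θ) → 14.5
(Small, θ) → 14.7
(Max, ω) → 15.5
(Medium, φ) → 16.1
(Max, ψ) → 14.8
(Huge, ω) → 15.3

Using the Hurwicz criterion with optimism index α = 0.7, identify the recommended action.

Tiny: 0.7·15.8 + 0.3·14.7 = 15.47
Small: 0.7·16.2 + 0.3·14.7 = 15.75
Medium: 0.7·16.1 + 0.3·14.6 = 15.65
Large: 0.7·15.3 + 0.3·14.5 = 15.06
Huge: 0.7·15.5 + 0.3·14.5 = 15.2
Max: 0.7·15.5 + 0.3·14.8 = 15.29
Highest Hurwicz score = 15.75 → Small.

Small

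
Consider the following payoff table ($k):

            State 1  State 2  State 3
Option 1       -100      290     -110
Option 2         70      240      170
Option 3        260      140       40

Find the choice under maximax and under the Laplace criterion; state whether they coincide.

Row maxima: Option 1=290, Option 2=240, Option 3=260
Best best-case = 290 → Option 1.
Row averages: Option 1=80/3, Option 2=160, Option 3=440/3
Highest average = 160 → Option 2.

maximax → Option 1; laplace → Option 2 (disagree)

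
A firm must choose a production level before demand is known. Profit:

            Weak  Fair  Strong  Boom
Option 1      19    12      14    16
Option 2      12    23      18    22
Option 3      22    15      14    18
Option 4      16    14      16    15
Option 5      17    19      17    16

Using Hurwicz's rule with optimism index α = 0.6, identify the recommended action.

Option 3

Option 1: 0.6·19 + 0.4·12 = 16.2
Option 2: 0.6·23 + 0.4·12 = 18.6
Option 3: 0.6·22 + 0.4·14 = 18.8
Option 4: 0.6·16 + 0.4·14 = 15.2
Option 5: 0.6·19 + 0.4·16 = 17.8
Highest Hurwicz score = 18.8 → Option 3.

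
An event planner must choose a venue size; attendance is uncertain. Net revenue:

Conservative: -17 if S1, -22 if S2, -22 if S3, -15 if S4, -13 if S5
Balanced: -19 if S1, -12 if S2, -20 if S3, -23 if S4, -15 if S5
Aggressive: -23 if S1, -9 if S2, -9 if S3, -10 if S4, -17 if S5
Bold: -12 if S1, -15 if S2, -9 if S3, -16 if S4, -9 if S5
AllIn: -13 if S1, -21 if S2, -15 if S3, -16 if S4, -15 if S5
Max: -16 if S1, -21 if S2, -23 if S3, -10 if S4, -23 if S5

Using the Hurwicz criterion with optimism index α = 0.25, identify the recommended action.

Conservative: 0.25·(-13) + 0.75·(-22) = -19.75
Balanced: 0.25·(-12) + 0.75·(-23) = -20.25
Aggressive: 0.25·(-9) + 0.75·(-23) = -19.5
Bold: 0.25·(-9) + 0.75·(-16) = -14.25
AllIn: 0.25·(-13) + 0.75·(-21) = -19
Max: 0.25·(-10) + 0.75·(-23) = -19.75
Highest Hurwicz score = -14.25 → Bold.

Bold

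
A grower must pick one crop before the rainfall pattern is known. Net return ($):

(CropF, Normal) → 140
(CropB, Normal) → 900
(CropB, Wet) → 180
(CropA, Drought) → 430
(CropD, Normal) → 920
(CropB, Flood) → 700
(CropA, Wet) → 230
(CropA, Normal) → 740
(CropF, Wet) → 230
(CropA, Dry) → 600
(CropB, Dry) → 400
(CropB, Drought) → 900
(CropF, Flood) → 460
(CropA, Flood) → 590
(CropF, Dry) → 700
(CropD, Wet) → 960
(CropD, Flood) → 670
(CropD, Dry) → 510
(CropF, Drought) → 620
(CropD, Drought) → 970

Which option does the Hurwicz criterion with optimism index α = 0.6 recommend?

CropD

CropA: 0.6·740 + 0.4·230 = 536
CropB: 0.6·900 + 0.4·180 = 612
CropF: 0.6·700 + 0.4·140 = 476
CropD: 0.6·970 + 0.4·510 = 786
Highest Hurwicz score = 786 → CropD.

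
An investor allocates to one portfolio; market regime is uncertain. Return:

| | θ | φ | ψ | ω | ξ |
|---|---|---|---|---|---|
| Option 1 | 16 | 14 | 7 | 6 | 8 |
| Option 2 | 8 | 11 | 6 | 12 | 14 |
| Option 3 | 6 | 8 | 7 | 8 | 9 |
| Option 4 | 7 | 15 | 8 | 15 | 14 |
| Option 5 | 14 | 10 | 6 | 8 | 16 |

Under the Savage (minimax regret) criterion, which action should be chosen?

Column bests: θ=16, φ=15, ψ=8, ω=15, ξ=16.
Option 1 regrets: 0, 1, 1, 9, 8 → max 9
Option 2 regrets: 8, 4, 2, 3, 2 → max 8
Option 3 regrets: 10, 7, 1, 7, 7 → max 10
Option 4 regrets: 9, 0, 0, 0, 2 → max 9
Option 5 regrets: 2, 5, 2, 7, 0 → max 7
Smallest max regret = 7 → Option 5.

Option 5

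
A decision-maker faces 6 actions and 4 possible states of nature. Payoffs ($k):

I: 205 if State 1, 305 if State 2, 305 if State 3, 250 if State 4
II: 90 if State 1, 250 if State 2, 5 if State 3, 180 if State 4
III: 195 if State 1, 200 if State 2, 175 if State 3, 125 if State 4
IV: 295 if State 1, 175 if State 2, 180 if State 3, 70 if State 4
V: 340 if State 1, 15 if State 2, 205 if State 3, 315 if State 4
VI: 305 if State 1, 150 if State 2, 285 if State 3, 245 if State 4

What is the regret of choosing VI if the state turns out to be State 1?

Best payoff under State 1 is 340.
Regret = 340 − 305 = 35.

35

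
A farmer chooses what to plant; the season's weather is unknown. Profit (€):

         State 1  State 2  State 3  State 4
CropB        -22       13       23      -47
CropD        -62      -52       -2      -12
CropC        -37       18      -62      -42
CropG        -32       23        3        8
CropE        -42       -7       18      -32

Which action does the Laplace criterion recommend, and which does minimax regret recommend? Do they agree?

laplace → CropG; minimax regret → CropG (agree)

Row averages: CropB=-8.25, CropD=-32, CropC=-30.75, CropG=0.5, CropE=-15.75
Highest average = 0.5 → CropG.
Column bests: State 1=-22, State 2=23, State 3=23, State 4=8.
CropB regrets: 0, 10, 0, 55 → max 55
CropD regrets: 40, 75, 25, 20 → max 75
CropC regrets: 15, 5, 85, 50 → max 85
CropG regrets: 10, 0, 20, 0 → max 20
CropE regrets: 20, 30, 5, 40 → max 40
Smallest max regret = 20 → CropG.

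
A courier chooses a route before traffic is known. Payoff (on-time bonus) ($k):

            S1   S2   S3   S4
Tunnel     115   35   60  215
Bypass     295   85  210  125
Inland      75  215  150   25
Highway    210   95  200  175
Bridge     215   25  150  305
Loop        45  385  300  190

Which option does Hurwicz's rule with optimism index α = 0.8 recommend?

Tunnel: 0.8·215 + 0.2·35 = 179
Bypass: 0.8·295 + 0.2·85 = 253
Inland: 0.8·215 + 0.2·25 = 177
Highway: 0.8·210 + 0.2·95 = 187
Bridge: 0.8·305 + 0.2·25 = 249
Loop: 0.8·385 + 0.2·45 = 317
Highest Hurwicz score = 317 → Loop.

Loop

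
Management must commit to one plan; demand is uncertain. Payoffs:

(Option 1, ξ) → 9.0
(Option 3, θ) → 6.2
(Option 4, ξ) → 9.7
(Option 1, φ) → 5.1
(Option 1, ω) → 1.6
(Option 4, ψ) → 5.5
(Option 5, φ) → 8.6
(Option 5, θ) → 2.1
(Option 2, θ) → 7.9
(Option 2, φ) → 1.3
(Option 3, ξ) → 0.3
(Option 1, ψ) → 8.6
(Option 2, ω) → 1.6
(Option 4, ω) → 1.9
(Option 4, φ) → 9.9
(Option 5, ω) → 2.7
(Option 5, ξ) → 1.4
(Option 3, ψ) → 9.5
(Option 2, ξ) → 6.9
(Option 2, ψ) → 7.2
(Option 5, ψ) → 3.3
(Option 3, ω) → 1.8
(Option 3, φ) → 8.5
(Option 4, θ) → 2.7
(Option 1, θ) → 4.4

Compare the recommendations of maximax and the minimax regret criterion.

maximax → Option 4; minimax regret → Option 1 (disagree)

Row maxima: Option 1=9.0, Option 2=7.9, Option 3=9.5, Option 4=9.9, Option 5=8.6
Best best-case = 9.9 → Option 4.
Column bests: θ=7.9, φ=9.9, ψ=9.5, ω=2.7, ξ=9.7.
Option 1 regrets: 3.5, 4.8, 0.9, 1.1, 0.7 → max 4.8
Option 2 regrets: 0.0, 8.6, 2.3, 1.1, 2.8 → max 8.6
Option 3 regrets: 1.7, 1.4, 0.0, 0.9, 9.4 → max 9.4
Option 4 regrets: 5.2, 0.0, 4.0, 0.8, 0.0 → max 5.2
Option 5 regrets: 5.8, 1.3, 6.2, 0.0, 8.3 → max 8.3
Smallest max regret = 4.8 → Option 1.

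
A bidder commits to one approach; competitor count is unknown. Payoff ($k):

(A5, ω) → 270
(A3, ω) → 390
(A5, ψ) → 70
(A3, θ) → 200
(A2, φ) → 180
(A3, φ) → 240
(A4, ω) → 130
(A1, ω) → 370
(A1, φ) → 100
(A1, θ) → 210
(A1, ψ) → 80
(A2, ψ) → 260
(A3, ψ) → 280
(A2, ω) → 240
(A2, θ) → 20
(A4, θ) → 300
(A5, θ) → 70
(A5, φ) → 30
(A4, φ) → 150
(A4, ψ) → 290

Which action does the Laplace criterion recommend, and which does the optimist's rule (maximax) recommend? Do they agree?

laplace → A3; maximax → A3 (agree)

Row averages: A1=190, A2=175, A3=277.5, A4=217.5, A5=110
Highest average = 277.5 → A3.
Row maxima: A1=370, A2=260, A3=390, A4=300, A5=270
Best best-case = 390 → A3.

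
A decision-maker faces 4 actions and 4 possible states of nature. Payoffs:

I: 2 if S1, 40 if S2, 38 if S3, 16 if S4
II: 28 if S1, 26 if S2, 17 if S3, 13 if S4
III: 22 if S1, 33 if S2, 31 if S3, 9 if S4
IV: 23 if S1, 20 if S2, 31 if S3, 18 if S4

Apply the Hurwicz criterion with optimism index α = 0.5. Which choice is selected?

I: 0.5·40 + 0.5·2 = 21
II: 0.5·28 + 0.5·13 = 20.5
III: 0.5·33 + 0.5·9 = 21
IV: 0.5·31 + 0.5·18 = 24.5
Highest Hurwicz score = 24.5 → IV.

IV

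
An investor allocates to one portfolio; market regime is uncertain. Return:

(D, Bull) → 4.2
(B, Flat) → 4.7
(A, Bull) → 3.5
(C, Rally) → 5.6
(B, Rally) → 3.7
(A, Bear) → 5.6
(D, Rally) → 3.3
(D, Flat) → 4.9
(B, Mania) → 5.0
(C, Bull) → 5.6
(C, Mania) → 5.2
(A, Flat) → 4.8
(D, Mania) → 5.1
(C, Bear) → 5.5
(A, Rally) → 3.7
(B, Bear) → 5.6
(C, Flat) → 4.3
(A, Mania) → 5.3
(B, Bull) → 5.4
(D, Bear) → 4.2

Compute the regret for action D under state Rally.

Best payoff under Rally is 5.6.
Regret = 5.6 − 3.3 = 2.3.

2.3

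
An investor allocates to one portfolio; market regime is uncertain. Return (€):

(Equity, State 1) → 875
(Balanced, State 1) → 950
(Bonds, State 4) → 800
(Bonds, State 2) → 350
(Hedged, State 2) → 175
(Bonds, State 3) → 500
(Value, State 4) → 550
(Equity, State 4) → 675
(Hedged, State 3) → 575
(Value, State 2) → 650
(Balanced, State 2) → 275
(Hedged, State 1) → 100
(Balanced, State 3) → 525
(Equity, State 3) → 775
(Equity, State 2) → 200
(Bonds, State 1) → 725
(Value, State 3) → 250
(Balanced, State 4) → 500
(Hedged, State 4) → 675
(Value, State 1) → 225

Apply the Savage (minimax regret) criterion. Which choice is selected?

Column bests: State 1=950, State 2=650, State 3=775, State 4=800.
Bonds regrets: 225, 300, 275, 0 → max 300
Equity regrets: 75, 450, 0, 125 → max 450
Value regrets: 725, 0, 525, 250 → max 725
Hedged regrets: 850, 475, 200, 125 → max 850
Balanced regrets: 0, 375, 250, 300 → max 375
Smallest max regret = 300 → Bonds.

Bonds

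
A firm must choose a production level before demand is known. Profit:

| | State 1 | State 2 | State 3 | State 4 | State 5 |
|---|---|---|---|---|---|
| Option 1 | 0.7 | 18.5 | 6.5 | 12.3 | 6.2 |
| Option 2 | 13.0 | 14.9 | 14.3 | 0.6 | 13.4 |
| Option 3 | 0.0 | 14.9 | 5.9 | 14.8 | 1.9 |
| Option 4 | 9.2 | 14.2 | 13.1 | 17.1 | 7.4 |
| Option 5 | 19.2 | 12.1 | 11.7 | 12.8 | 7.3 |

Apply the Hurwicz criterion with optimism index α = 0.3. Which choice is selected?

Option 5

Option 1: 0.3·18.5 + 0.7·0.7 = 6.04
Option 2: 0.3·14.9 + 0.7·0.6 = 4.89
Option 3: 0.3·14.9 + 0.7·0.0 = 4.47
Option 4: 0.3·17.1 + 0.7·7.4 = 10.31
Option 5: 0.3·19.2 + 0.7·7.3 = 10.87
Highest Hurwicz score = 10.87 → Option 5.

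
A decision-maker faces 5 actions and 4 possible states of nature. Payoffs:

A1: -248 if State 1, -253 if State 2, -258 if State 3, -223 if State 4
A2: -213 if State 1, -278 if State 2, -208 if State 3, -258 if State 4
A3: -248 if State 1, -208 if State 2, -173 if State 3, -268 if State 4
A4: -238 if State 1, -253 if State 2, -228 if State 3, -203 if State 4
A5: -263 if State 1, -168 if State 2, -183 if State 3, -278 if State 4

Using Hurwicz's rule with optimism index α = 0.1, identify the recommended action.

A4

A1: 0.1·(-223) + 0.9·(-258) = -254.5
A2: 0.1·(-208) + 0.9·(-278) = -271
A3: 0.1·(-173) + 0.9·(-268) = -258.5
A4: 0.1·(-203) + 0.9·(-253) = -248
A5: 0.1·(-168) + 0.9·(-278) = -267
Highest Hurwicz score = -248 → A4.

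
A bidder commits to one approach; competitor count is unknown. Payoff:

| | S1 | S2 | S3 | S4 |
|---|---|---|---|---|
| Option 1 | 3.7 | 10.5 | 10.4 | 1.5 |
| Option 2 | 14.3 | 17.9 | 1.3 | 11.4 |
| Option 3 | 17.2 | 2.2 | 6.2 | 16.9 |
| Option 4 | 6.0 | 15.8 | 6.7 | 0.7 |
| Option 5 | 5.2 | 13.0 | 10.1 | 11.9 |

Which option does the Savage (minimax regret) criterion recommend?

Column bests: S1=17.2, S2=17.9, S3=10.4, S4=16.9.
Option 1 regrets: 13.5, 7.4, 0.0, 15.4 → max 15.4
Option 2 regrets: 2.9, 0.0, 9.1, 5.5 → max 9.1
Option 3 regrets: 0.0, 15.7, 4.2, 0.0 → max 15.7
Option 4 regrets: 11.2, 2.1, 3.7, 16.2 → max 16.2
Option 5 regrets: 12.0, 4.9, 0.3, 5.0 → max 12.0
Smallest max regret = 9.1 → Option 2.

Option 2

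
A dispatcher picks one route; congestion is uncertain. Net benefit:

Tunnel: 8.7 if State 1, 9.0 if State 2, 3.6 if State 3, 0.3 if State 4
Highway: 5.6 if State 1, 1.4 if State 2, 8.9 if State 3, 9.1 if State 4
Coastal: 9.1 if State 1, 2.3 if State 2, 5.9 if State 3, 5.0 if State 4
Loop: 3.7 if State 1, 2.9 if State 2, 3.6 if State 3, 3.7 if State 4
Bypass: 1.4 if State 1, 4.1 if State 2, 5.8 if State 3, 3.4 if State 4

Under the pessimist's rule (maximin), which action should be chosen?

Loop

Row minima: Tunnel=0.3, Highway=1.4, Coastal=2.3, Loop=2.9, Bypass=1.4
Best worst-case = 2.9 → Loop.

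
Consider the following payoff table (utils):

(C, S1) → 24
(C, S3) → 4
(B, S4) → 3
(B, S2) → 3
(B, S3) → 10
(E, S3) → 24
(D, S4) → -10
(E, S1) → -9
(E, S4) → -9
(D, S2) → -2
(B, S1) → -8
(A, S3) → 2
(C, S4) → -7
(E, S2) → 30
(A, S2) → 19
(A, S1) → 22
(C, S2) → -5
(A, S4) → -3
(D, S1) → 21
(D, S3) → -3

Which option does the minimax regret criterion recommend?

A

Column bests: S1=24, S2=30, S3=24, S4=3.
A regrets: 2, 11, 22, 6 → max 22
B regrets: 32, 27, 14, 0 → max 32
C regrets: 0, 35, 20, 10 → max 35
D regrets: 3, 32, 27, 13 → max 32
E regrets: 33, 0, 0, 12 → max 33
Smallest max regret = 22 → A.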